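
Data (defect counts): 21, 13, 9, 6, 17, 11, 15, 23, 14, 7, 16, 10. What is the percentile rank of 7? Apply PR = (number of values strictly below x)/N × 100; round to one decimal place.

8.3

N = 12.
Strictly below 7: 1. Equal to 7: 1.
PR = 1/12 × 100 = 8.3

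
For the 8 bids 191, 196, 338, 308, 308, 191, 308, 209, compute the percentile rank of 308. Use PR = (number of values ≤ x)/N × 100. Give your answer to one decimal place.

87.5

N = 8.
Strictly below 308: 4. Equal to 308: 3.
PR = 7/8 × 100 = 87.5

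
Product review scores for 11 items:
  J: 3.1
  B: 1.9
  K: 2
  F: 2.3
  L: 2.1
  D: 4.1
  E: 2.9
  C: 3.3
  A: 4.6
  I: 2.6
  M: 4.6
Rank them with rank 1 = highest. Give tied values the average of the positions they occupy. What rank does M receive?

1.5

Sorted (descending): 4.6, 4.6, 4.1, 3.3, 3.1, 2.9, 2.6, 2.3, 2.1, 2, 1.9
The 2 values of 4.6 occupy positions 1–2 → average rank (1+2)/2 = 1.5.
M has value 4.6 → rank 1.5.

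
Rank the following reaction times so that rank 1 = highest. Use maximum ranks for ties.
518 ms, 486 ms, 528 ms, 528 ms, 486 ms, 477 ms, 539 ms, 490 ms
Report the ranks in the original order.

Sorted (descending): 539, 528, 528, 518, 490, 486, 486, 477
The 2 values of 528 occupy positions 2–3 → each gets rank 3.
The 2 values of 486 occupy positions 6–7 → each gets rank 7.

4, 7, 3, 3, 7, 8, 1, 5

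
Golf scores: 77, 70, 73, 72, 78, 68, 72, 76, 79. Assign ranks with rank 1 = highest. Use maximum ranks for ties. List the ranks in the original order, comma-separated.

3, 8, 5, 7, 2, 9, 7, 4, 1

Sorted (descending): 79, 78, 77, 76, 73, 72, 72, 70, 68
The 2 values of 72 occupy positions 6–7 → each gets rank 7.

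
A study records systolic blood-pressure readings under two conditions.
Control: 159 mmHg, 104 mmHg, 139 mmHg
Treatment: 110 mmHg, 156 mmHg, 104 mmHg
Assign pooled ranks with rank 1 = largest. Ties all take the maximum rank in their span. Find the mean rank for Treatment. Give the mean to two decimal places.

Sorted (descending): 159, 156, 139, 110, 104, 104
The 2 values of 104 occupy positions 5–6 → each gets rank 6.
Treatment values → pooled ranks: 110→4, 156→2, 104→6
Mean rank = (4 + 2 + 6) / 3 = 4.00

4.00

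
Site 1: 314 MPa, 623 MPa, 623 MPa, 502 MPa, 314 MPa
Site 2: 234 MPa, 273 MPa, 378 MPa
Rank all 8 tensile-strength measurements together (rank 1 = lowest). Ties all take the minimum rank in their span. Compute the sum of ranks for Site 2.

Sorted (ascending): 234, 273, 314, 314, 378, 502, 623, 623
The 2 values of 314 occupy positions 3–4 → each gets rank 3.
The 2 values of 623 occupy positions 7–8 → each gets rank 7.
Site 2 values → pooled ranks: 234→1, 273→2, 378→5
Rank sum = 1 + 2 + 5 = 8

8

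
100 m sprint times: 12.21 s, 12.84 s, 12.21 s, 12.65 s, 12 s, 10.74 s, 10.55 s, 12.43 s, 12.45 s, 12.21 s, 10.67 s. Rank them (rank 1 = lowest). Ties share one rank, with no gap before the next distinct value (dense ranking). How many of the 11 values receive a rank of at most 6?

8

Sorted (ascending): 10.55, 10.67, 10.74, 12, 12.21, 12.21, 12.21, 12.43, 12.45, 12.65, 12.84
The 3 values of 12.21 share dense rank 5.
Remaining distinct values take the next consecutive integers.
Ranks ≤ 6: {1, 2, 3, 4, 5, 5, 5, 6} → 8 values.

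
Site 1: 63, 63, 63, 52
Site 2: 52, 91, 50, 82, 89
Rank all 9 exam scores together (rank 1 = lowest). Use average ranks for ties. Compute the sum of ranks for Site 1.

17.5

Sorted (ascending): 50, 52, 52, 63, 63, 63, 82, 89, 91
The 2 values of 52 occupy positions 2–3 → average rank (2+3)/2 = 2.5.
The 3 values of 63 occupy positions 4–6 → average rank 5.
Site 1 values → pooled ranks: 63→5, 63→5, 63→5, 52→2.5
Rank sum = 5 + 5 + 5 + 2.5 = 17.5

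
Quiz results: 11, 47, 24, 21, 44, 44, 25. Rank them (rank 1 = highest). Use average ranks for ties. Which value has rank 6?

21

Sorted (descending): 47, 44, 44, 25, 24, 21, 11
The 2 values of 44 occupy positions 2–3 → average rank (2+3)/2 = 2.5.
Rank 6 → value 21.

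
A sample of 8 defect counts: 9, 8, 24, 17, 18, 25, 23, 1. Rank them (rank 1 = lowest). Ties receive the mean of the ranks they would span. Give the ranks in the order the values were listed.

3, 2, 7, 4, 5, 8, 6, 1

Sorted (ascending): 1, 8, 9, 17, 18, 23, 24, 25
No ties — each value takes its position as its rank.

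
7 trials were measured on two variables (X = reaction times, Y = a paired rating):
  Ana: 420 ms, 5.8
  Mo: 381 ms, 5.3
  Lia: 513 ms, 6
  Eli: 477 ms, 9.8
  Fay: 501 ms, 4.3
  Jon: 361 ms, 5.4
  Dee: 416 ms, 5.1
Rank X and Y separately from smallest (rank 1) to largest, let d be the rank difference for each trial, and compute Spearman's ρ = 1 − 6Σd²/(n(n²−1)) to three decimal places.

Ranks of variable 1: 4, 2, 7, 5, 6, 1, 3
Ranks of variable 2: 5, 3, 6, 7, 1, 4, 2
d = r₁ − r₂: -1, -1, 1, -2, 5, -3, 1
d²: 1, 1, 1, 4, 25, 9, 1; Σd² = 42
ρ = 1 − 6·42/(7·48) = 1 − 252/336 = 0.250

0.250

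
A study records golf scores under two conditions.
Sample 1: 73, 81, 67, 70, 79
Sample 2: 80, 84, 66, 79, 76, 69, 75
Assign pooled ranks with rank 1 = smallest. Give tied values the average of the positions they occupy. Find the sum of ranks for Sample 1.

Sorted (ascending): 66, 67, 69, 70, 73, 75, 76, 79, 79, 80, 81, 84
The 2 values of 79 occupy positions 8–9 → average rank (8+9)/2 = 8.5.
Sample 1 values → pooled ranks: 73→5, 81→11, 67→2, 70→4, 79→8.5
Rank sum = 5 + 11 + 2 + 4 + 8.5 = 30.5

30.5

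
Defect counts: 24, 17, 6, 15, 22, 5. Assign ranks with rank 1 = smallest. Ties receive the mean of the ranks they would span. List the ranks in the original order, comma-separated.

Sorted (ascending): 5, 6, 15, 17, 22, 24
No ties — each value takes its position as its rank.

6, 4, 2, 3, 5, 1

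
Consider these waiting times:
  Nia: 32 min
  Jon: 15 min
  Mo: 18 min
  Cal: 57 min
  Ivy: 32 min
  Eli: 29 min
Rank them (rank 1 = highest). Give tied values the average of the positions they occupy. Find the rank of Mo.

5

Sorted (descending): 57, 32, 32, 29, 18, 15
The 2 values of 32 occupy positions 2–3 → average rank (2+3)/2 = 2.5.
Mo has value 18 min → rank 5.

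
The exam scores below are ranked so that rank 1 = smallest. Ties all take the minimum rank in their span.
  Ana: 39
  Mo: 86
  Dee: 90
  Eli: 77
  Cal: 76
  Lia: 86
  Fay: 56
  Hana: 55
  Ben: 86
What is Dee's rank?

9

Sorted (ascending): 39, 55, 56, 76, 77, 86, 86, 86, 90
The 3 values of 86 occupy positions 6–8 → each gets rank 6.
Dee has value 90 → rank 9.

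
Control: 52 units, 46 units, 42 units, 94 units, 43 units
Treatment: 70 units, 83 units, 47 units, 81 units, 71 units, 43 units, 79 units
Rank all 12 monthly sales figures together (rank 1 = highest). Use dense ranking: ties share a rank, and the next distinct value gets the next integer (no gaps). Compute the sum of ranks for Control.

38

Sorted (descending): 94, 83, 81, 79, 71, 70, 52, 47, 46, 43, 43, 42
The 2 values of 43 share dense rank 10.
Remaining distinct values take the next consecutive integers.
Control values → pooled ranks: 52→7, 46→9, 42→11, 94→1, 43→10
Rank sum = 7 + 9 + 11 + 1 + 10 = 38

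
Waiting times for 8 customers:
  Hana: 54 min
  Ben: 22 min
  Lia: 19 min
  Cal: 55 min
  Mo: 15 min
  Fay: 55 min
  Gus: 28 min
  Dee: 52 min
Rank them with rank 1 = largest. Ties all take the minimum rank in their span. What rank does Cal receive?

1

Sorted (descending): 55, 55, 54, 52, 28, 22, 19, 15
The 2 values of 55 occupy positions 1–2 → each gets rank 1.
Cal has value 55 min → rank 1.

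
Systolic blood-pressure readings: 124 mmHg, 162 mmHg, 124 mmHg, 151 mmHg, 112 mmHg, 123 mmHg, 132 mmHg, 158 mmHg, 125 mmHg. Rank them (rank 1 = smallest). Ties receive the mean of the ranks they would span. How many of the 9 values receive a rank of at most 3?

2

Sorted (ascending): 112, 123, 124, 124, 125, 132, 151, 158, 162
The 2 values of 124 occupy positions 3–4 → average rank (3+4)/2 = 3.5.
Ranks ≤ 3: {1, 2} → 2 values.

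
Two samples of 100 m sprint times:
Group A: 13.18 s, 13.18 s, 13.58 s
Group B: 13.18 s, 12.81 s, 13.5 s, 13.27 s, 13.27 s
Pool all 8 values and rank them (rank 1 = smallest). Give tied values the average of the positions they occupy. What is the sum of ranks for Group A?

14

Sorted (ascending): 12.81, 13.18, 13.18, 13.18, 13.27, 13.27, 13.5, 13.58
The 3 values of 13.18 occupy positions 2–4 → average rank 3.
The 2 values of 13.27 occupy positions 5–6 → average rank (5+6)/2 = 5.5.
Group A values → pooled ranks: 13.18→3, 13.18→3, 13.58→8
Rank sum = 3 + 3 + 8 = 14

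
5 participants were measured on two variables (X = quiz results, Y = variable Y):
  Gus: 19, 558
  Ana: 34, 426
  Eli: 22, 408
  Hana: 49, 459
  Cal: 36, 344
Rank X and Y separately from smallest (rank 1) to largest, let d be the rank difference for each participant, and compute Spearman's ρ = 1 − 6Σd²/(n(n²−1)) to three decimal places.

Ranks of variable 1: 1, 3, 2, 5, 4
Ranks of variable 2: 5, 3, 2, 4, 1
d = r₁ − r₂: -4, 0, 0, 1, 3
d²: 16, 0, 0, 1, 9; Σd² = 26
ρ = 1 − 6·26/(5·24) = 1 − 156/120 = -0.300

-0.300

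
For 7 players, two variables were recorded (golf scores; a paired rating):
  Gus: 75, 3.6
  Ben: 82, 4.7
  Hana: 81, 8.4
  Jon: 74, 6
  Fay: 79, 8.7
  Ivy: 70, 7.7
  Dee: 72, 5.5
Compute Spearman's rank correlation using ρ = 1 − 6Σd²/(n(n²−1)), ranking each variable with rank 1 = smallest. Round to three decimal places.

Ranks of variable 1: 4, 7, 6, 3, 5, 1, 2
Ranks of variable 2: 1, 2, 6, 4, 7, 5, 3
d = r₁ − r₂: 3, 5, 0, -1, -2, -4, -1
d²: 9, 25, 0, 1, 4, 16, 1; Σd² = 56
ρ = 1 − 6·56/(7·48) = 1 − 336/336 = 0.000

0.000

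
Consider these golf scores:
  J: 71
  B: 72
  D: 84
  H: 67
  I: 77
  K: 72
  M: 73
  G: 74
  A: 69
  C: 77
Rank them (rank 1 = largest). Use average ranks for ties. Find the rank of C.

Sorted (descending): 84, 77, 77, 74, 73, 72, 72, 71, 69, 67
The 2 values of 77 occupy positions 2–3 → average rank (2+3)/2 = 2.5.
The 2 values of 72 occupy positions 6–7 → average rank (6+7)/2 = 6.5.
C has value 77 → rank 2.5.

2.5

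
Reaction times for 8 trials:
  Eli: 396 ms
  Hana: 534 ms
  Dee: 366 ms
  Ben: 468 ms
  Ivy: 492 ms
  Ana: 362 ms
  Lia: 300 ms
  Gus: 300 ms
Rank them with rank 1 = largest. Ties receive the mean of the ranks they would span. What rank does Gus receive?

Sorted (descending): 534, 492, 468, 396, 366, 362, 300, 300
The 2 values of 300 occupy positions 7–8 → average rank (7+8)/2 = 7.5.
Gus has value 300 ms → rank 7.5.

7.5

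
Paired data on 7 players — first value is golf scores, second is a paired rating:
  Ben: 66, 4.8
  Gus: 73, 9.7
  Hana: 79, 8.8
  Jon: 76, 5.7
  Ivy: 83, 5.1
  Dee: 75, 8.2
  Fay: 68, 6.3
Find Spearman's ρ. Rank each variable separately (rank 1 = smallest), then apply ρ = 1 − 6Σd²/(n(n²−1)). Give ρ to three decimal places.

Ranks of variable 1: 1, 3, 6, 5, 7, 4, 2
Ranks of variable 2: 1, 7, 6, 3, 2, 5, 4
d = r₁ − r₂: 0, -4, 0, 2, 5, -1, -2
d²: 0, 16, 0, 4, 25, 1, 4; Σd² = 50
ρ = 1 − 6·50/(7·48) = 1 − 300/336 = 0.107

0.107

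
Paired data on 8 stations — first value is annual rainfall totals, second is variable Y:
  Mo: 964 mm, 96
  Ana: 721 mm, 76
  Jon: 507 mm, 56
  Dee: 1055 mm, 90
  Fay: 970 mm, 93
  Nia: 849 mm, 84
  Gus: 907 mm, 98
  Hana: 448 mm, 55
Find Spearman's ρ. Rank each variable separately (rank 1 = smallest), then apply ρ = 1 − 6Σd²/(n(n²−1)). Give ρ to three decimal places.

Ranks of variable 1: 6, 3, 2, 8, 7, 4, 5, 1
Ranks of variable 2: 7, 3, 2, 5, 6, 4, 8, 1
d = r₁ − r₂: -1, 0, 0, 3, 1, 0, -3, 0
d²: 1, 0, 0, 9, 1, 0, 9, 0; Σd² = 20
ρ = 1 − 6·20/(8·63) = 1 − 120/504 = 0.762

0.762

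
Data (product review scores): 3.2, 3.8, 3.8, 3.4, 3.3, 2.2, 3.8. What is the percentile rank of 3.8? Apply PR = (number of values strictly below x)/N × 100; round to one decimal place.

57.1

N = 7.
Strictly below 3.8: 4. Equal to 3.8: 3.
PR = 4/7 × 100 = 57.1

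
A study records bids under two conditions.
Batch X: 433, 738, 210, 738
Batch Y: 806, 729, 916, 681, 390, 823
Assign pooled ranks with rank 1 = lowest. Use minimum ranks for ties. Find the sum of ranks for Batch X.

Sorted (ascending): 210, 390, 433, 681, 729, 738, 738, 806, 823, 916
The 2 values of 738 occupy positions 6–7 → each gets rank 6.
Batch X values → pooled ranks: 433→3, 738→6, 210→1, 738→6
Rank sum = 3 + 6 + 1 + 6 = 16

16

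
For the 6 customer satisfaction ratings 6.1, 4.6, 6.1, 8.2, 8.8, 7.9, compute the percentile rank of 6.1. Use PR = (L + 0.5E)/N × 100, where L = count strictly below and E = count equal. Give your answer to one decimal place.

N = 6.
Strictly below 6.1: 1. Equal to 6.1: 2.
PR = (1 + 0.5·2)/6 × 100 = 33.3

33.3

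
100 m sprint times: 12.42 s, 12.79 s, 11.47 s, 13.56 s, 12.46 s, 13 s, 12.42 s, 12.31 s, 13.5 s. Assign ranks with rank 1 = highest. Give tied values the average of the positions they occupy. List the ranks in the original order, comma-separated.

6.5, 4, 9, 1, 5, 3, 6.5, 8, 2

Sorted (descending): 13.56, 13.5, 13, 12.79, 12.46, 12.42, 12.42, 12.31, 11.47
The 2 values of 12.42 occupy positions 6–7 → average rank (6+7)/2 = 6.5.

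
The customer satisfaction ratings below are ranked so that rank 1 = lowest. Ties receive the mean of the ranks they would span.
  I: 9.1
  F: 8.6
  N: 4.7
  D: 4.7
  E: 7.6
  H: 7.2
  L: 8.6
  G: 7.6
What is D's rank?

1.5

Sorted (ascending): 4.7, 4.7, 7.2, 7.6, 7.6, 8.6, 8.6, 9.1
The 2 values of 4.7 occupy positions 1–2 → average rank (1+2)/2 = 1.5.
The 2 values of 7.6 occupy positions 4–5 → average rank (4+5)/2 = 4.5.
The 2 values of 8.6 occupy positions 6–7 → average rank (6+7)/2 = 6.5.
D has value 4.7 → rank 1.5.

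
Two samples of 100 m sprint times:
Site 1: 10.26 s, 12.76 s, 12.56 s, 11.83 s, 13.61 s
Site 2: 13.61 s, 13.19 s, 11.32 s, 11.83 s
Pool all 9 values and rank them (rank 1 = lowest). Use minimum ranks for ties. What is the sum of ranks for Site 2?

Sorted (ascending): 10.26, 11.32, 11.83, 11.83, 12.56, 12.76, 13.19, 13.61, 13.61
The 2 values of 11.83 occupy positions 3–4 → each gets rank 3.
The 2 values of 13.61 occupy positions 8–9 → each gets rank 8.
Site 2 values → pooled ranks: 13.61→8, 13.19→7, 11.32→2, 11.83→3
Rank sum = 8 + 7 + 2 + 3 = 20

20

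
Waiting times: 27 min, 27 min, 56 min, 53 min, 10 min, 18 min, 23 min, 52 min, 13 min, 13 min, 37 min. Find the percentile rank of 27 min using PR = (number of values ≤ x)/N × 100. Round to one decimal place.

N = 11.
Strictly below 27: 5. Equal to 27: 2.
PR = 7/11 × 100 = 63.6

63.6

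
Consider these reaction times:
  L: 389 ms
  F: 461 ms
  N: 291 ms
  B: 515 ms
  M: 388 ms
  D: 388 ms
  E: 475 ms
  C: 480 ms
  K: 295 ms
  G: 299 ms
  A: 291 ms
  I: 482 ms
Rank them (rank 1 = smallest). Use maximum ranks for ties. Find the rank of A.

2

Sorted (ascending): 291, 291, 295, 299, 388, 388, 389, 461, 475, 480, 482, 515
The 2 values of 291 occupy positions 1–2 → each gets rank 2.
The 2 values of 388 occupy positions 5–6 → each gets rank 6.
A has value 291 ms → rank 2.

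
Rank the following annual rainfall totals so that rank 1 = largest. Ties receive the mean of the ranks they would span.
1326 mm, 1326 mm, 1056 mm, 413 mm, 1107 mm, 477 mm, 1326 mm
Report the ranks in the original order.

Sorted (descending): 1326, 1326, 1326, 1107, 1056, 477, 413
The 3 values of 1326 occupy positions 1–3 → average rank 2.

2, 2, 5, 7, 4, 6, 2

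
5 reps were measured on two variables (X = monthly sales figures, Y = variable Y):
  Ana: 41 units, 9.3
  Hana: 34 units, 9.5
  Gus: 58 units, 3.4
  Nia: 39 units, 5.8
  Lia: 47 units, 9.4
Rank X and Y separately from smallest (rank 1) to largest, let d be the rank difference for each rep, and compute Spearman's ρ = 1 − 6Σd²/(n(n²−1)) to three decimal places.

Ranks of variable 1: 3, 1, 5, 2, 4
Ranks of variable 2: 3, 5, 1, 2, 4
d = r₁ − r₂: 0, -4, 4, 0, 0
d²: 0, 16, 16, 0, 0; Σd² = 32
ρ = 1 − 6·32/(5·24) = 1 − 192/120 = -0.600

-0.600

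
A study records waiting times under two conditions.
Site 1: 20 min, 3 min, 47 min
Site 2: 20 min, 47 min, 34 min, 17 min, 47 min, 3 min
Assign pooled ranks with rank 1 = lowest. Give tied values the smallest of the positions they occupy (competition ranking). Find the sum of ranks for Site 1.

12

Sorted (ascending): 3, 3, 17, 20, 20, 34, 47, 47, 47
The 2 values of 3 occupy positions 1–2 → each gets rank 1.
The 2 values of 20 occupy positions 4–5 → each gets rank 4.
The 3 values of 47 occupy positions 7–9 → each gets rank 7.
Site 1 values → pooled ranks: 20→4, 3→1, 47→7
Rank sum = 4 + 1 + 7 = 12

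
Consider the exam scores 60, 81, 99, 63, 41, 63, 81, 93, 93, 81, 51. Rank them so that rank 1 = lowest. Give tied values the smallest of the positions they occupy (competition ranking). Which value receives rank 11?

99

Sorted (ascending): 41, 51, 60, 63, 63, 81, 81, 81, 93, 93, 99
The 2 values of 63 occupy positions 4–5 → each gets rank 4.
The 3 values of 81 occupy positions 6–8 → each gets rank 6.
The 2 values of 93 occupy positions 9–10 → each gets rank 9.
Rank 11 → value 99.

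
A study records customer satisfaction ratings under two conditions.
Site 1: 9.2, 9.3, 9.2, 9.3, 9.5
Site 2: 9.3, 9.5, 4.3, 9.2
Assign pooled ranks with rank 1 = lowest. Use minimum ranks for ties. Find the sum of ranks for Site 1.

Sorted (ascending): 4.3, 9.2, 9.2, 9.2, 9.3, 9.3, 9.3, 9.5, 9.5
The 3 values of 9.2 occupy positions 2–4 → each gets rank 2.
The 3 values of 9.3 occupy positions 5–7 → each gets rank 5.
The 2 values of 9.5 occupy positions 8–9 → each gets rank 8.
Site 1 values → pooled ranks: 9.2→2, 9.3→5, 9.2→2, 9.3→5, 9.5→8
Rank sum = 2 + 5 + 2 + 5 + 8 = 22

22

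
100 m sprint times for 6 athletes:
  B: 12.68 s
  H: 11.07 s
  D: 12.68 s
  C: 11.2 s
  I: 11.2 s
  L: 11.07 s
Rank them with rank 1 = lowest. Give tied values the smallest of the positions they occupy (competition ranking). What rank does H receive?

Sorted (ascending): 11.07, 11.07, 11.2, 11.2, 12.68, 12.68
The 2 values of 11.07 occupy positions 1–2 → each gets rank 1.
The 2 values of 11.2 occupy positions 3–4 → each gets rank 3.
The 2 values of 12.68 occupy positions 5–6 → each gets rank 5.
H has value 11.07 s → rank 1.

1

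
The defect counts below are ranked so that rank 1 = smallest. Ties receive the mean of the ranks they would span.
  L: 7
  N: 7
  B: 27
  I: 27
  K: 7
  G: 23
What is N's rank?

2

Sorted (ascending): 7, 7, 7, 23, 27, 27
The 3 values of 7 occupy positions 1–3 → average rank 2.
The 2 values of 27 occupy positions 5–6 → average rank (5+6)/2 = 5.5.
N has value 7 → rank 2.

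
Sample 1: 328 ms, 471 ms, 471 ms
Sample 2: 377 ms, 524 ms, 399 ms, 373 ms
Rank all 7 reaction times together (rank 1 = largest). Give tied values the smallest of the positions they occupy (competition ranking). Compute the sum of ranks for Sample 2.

16

Sorted (descending): 524, 471, 471, 399, 377, 373, 328
The 2 values of 471 occupy positions 2–3 → each gets rank 2.
Sample 2 values → pooled ranks: 377→5, 524→1, 399→4, 373→6
Rank sum = 5 + 1 + 4 + 6 = 16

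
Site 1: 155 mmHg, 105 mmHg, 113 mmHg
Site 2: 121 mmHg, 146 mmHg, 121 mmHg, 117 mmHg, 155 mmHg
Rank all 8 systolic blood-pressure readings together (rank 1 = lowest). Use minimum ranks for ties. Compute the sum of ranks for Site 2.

Sorted (ascending): 105, 113, 117, 121, 121, 146, 155, 155
The 2 values of 121 occupy positions 4–5 → each gets rank 4.
The 2 values of 155 occupy positions 7–8 → each gets rank 7.
Site 2 values → pooled ranks: 121→4, 146→6, 121→4, 117→3, 155→7
Rank sum = 4 + 6 + 4 + 3 + 7 = 24

24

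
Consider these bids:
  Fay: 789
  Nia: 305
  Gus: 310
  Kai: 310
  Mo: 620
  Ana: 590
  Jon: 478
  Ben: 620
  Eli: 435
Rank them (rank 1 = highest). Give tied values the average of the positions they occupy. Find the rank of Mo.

2.5

Sorted (descending): 789, 620, 620, 590, 478, 435, 310, 310, 305
The 2 values of 620 occupy positions 2–3 → average rank (2+3)/2 = 2.5.
The 2 values of 310 occupy positions 7–8 → average rank (7+8)/2 = 7.5.
Mo has value 620 → rank 2.5.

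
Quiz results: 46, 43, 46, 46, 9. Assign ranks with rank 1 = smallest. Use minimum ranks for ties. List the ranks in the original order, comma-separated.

3, 2, 3, 3, 1

Sorted (ascending): 9, 43, 46, 46, 46
The 3 values of 46 occupy positions 3–5 → each gets rank 3.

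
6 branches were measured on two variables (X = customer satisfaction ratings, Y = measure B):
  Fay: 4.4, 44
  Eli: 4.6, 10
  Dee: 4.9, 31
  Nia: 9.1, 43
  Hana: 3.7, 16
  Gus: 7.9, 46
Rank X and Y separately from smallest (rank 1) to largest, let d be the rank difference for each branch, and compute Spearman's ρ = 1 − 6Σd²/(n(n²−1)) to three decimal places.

Ranks of variable 1: 2, 3, 4, 6, 1, 5
Ranks of variable 2: 5, 1, 3, 4, 2, 6
d = r₁ − r₂: -3, 2, 1, 2, -1, -1
d²: 9, 4, 1, 4, 1, 1; Σd² = 20
ρ = 1 − 6·20/(6·35) = 1 − 120/210 = 0.429

0.429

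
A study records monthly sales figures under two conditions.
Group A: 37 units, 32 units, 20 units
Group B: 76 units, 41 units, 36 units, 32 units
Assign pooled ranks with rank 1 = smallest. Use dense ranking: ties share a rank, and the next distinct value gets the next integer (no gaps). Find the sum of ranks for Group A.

7

Sorted (ascending): 20, 32, 32, 36, 37, 41, 76
The 2 values of 32 share dense rank 2.
Remaining distinct values take the next consecutive integers.
Group A values → pooled ranks: 37→4, 32→2, 20→1
Rank sum = 4 + 2 + 1 = 7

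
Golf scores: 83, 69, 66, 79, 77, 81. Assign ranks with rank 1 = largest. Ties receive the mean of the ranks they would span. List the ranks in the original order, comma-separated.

Sorted (descending): 83, 81, 79, 77, 69, 66
No ties — each value takes its position as its rank.

1, 5, 6, 3, 4, 2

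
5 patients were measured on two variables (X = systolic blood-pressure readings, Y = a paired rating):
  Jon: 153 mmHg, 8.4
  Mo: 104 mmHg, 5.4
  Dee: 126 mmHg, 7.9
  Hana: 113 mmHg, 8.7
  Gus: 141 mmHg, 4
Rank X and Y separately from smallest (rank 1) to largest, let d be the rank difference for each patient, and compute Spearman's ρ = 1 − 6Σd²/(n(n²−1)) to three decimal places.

0.000

Ranks of variable 1: 5, 1, 3, 2, 4
Ranks of variable 2: 4, 2, 3, 5, 1
d = r₁ − r₂: 1, -1, 0, -3, 3
d²: 1, 1, 0, 9, 9; Σd² = 20
ρ = 1 − 6·20/(5·24) = 1 − 120/120 = 0.000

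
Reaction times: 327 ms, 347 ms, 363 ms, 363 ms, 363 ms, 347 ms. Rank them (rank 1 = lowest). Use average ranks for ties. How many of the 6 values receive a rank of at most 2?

Sorted (ascending): 327, 347, 347, 363, 363, 363
The 2 values of 347 occupy positions 2–3 → average rank (2+3)/2 = 2.5.
The 3 values of 363 occupy positions 4–6 → average rank 5.
Ranks ≤ 2: {1} → 1 value.

1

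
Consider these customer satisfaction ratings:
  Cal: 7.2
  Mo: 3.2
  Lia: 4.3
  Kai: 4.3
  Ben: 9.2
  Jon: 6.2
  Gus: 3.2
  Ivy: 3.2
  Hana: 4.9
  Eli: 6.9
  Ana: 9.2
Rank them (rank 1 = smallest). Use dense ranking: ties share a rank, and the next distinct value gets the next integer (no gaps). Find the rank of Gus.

Sorted (ascending): 3.2, 3.2, 3.2, 4.3, 4.3, 4.9, 6.2, 6.9, 7.2, 9.2, 9.2
The 3 values of 3.2 share dense rank 1.
The 2 values of 4.3 share dense rank 2.
The 2 values of 9.2 share dense rank 7.
Remaining distinct values take the next consecutive integers.
Gus has value 3.2 → rank 1.

1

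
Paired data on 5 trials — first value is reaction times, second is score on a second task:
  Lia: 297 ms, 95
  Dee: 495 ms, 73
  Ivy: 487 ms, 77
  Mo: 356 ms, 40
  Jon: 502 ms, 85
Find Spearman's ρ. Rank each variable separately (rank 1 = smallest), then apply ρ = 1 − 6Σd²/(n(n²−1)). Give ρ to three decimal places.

-0.100

Ranks of variable 1: 1, 4, 3, 2, 5
Ranks of variable 2: 5, 2, 3, 1, 4
d = r₁ − r₂: -4, 2, 0, 1, 1
d²: 16, 4, 0, 1, 1; Σd² = 22
ρ = 1 − 6·22/(5·24) = 1 − 132/120 = -0.100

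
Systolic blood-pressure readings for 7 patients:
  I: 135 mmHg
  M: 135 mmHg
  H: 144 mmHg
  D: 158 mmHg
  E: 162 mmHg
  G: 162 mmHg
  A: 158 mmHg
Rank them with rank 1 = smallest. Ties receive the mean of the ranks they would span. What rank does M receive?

Sorted (ascending): 135, 135, 144, 158, 158, 162, 162
The 2 values of 135 occupy positions 1–2 → average rank (1+2)/2 = 1.5.
The 2 values of 158 occupy positions 4–5 → average rank (4+5)/2 = 4.5.
The 2 values of 162 occupy positions 6–7 → average rank (6+7)/2 = 6.5.
M has value 135 mmHg → rank 1.5.

1.5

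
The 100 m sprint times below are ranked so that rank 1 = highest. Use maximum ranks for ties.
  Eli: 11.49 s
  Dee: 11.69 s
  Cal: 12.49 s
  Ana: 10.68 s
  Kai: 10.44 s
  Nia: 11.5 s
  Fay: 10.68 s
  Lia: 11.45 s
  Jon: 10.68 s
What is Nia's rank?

Sorted (descending): 12.49, 11.69, 11.5, 11.49, 11.45, 10.68, 10.68, 10.68, 10.44
The 3 values of 10.68 occupy positions 6–8 → each gets rank 8.
Nia has value 11.5 s → rank 3.

3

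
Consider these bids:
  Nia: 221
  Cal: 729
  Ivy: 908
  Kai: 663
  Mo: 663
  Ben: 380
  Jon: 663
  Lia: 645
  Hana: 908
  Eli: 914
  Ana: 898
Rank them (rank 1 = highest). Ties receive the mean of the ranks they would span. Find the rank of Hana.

2.5

Sorted (descending): 914, 908, 908, 898, 729, 663, 663, 663, 645, 380, 221
The 2 values of 908 occupy positions 2–3 → average rank (2+3)/2 = 2.5.
The 3 values of 663 occupy positions 6–8 → average rank 7.
Hana has value 908 → rank 2.5.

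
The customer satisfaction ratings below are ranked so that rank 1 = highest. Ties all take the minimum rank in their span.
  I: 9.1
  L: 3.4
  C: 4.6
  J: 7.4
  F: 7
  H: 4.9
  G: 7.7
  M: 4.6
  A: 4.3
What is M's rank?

Sorted (descending): 9.1, 7.7, 7.4, 7, 4.9, 4.6, 4.6, 4.3, 3.4
The 2 values of 4.6 occupy positions 6–7 → each gets rank 6.
M has value 4.6 → rank 6.

6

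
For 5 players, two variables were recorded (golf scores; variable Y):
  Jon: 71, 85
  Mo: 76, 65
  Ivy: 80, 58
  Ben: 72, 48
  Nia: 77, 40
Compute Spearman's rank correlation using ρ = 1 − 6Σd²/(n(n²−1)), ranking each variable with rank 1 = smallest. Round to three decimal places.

-0.500

Ranks of variable 1: 1, 3, 5, 2, 4
Ranks of variable 2: 5, 4, 3, 2, 1
d = r₁ − r₂: -4, -1, 2, 0, 3
d²: 16, 1, 4, 0, 9; Σd² = 30
ρ = 1 − 6·30/(5·24) = 1 − 180/120 = -0.500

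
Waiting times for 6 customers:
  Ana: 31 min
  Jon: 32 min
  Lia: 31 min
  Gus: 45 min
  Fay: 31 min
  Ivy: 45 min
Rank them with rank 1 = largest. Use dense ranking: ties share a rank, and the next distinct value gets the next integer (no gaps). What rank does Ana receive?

Sorted (descending): 45, 45, 32, 31, 31, 31
The 2 values of 45 share dense rank 1.
The 3 values of 31 share dense rank 3.
Remaining distinct values take the next consecutive integers.
Ana has value 31 min → rank 3.

3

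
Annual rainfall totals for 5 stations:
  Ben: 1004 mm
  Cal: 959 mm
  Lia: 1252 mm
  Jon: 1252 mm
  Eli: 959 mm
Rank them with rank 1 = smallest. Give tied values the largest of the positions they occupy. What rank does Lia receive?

5

Sorted (ascending): 959, 959, 1004, 1252, 1252
The 2 values of 959 occupy positions 1–2 → each gets rank 2.
The 2 values of 1252 occupy positions 4–5 → each gets rank 5.
Lia has value 1252 mm → rank 5.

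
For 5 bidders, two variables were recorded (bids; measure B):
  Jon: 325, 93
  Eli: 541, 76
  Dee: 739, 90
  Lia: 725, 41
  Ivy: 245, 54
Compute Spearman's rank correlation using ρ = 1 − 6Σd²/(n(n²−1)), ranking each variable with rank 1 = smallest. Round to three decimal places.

0.000

Ranks of variable 1: 2, 3, 5, 4, 1
Ranks of variable 2: 5, 3, 4, 1, 2
d = r₁ − r₂: -3, 0, 1, 3, -1
d²: 9, 0, 1, 9, 1; Σd² = 20
ρ = 1 − 6·20/(5·24) = 1 − 120/120 = 0.000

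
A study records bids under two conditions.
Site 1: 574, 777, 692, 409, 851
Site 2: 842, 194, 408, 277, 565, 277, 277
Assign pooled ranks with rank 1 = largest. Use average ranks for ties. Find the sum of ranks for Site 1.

Sorted (descending): 851, 842, 777, 692, 574, 565, 409, 408, 277, 277, 277, 194
The 3 values of 277 occupy positions 9–11 → average rank 10.
Site 1 values → pooled ranks: 574→5, 777→3, 692→4, 409→7, 851→1
Rank sum = 5 + 3 + 4 + 7 + 1 = 20

20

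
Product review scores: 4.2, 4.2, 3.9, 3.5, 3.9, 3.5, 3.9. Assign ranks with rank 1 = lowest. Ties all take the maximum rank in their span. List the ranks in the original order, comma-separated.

7, 7, 5, 2, 5, 2, 5

Sorted (ascending): 3.5, 3.5, 3.9, 3.9, 3.9, 4.2, 4.2
The 2 values of 3.5 occupy positions 1–2 → each gets rank 2.
The 3 values of 3.9 occupy positions 3–5 → each gets rank 5.
The 2 values of 4.2 occupy positions 6–7 → each gets rank 7.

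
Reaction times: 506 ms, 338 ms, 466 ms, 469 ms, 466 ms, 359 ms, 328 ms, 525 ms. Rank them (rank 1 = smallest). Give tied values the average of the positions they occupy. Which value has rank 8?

Sorted (ascending): 328, 338, 359, 466, 466, 469, 506, 525
The 2 values of 466 occupy positions 4–5 → average rank (4+5)/2 = 4.5.
Rank 8 → value 525.

525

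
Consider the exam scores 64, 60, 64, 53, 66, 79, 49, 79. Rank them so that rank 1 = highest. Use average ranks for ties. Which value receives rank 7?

53

Sorted (descending): 79, 79, 66, 64, 64, 60, 53, 49
The 2 values of 79 occupy positions 1–2 → average rank (1+2)/2 = 1.5.
The 2 values of 64 occupy positions 4–5 → average rank (4+5)/2 = 4.5.
Rank 7 → value 53.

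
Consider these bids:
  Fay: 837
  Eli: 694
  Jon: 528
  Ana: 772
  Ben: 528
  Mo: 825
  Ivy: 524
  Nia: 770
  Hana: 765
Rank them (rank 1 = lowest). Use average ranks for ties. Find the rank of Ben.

Sorted (ascending): 524, 528, 528, 694, 765, 770, 772, 825, 837
The 2 values of 528 occupy positions 2–3 → average rank (2+3)/2 = 2.5.
Ben has value 528 → rank 2.5.

2.5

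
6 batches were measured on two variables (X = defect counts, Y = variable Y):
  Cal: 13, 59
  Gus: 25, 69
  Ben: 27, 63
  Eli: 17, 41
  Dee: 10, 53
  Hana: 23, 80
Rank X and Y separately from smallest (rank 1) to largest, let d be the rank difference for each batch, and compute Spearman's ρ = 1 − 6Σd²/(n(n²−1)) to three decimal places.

Ranks of variable 1: 2, 5, 6, 3, 1, 4
Ranks of variable 2: 3, 5, 4, 1, 2, 6
d = r₁ − r₂: -1, 0, 2, 2, -1, -2
d²: 1, 0, 4, 4, 1, 4; Σd² = 14
ρ = 1 − 6·14/(6·35) = 1 − 84/210 = 0.600

0.600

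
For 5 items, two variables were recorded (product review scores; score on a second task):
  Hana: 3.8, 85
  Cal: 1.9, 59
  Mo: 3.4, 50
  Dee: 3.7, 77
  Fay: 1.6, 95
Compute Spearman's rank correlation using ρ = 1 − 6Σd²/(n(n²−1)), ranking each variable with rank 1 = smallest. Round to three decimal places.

-0.100

Ranks of variable 1: 5, 2, 3, 4, 1
Ranks of variable 2: 4, 2, 1, 3, 5
d = r₁ − r₂: 1, 0, 2, 1, -4
d²: 1, 0, 4, 1, 16; Σd² = 22
ρ = 1 − 6·22/(5·24) = 1 − 132/120 = -0.100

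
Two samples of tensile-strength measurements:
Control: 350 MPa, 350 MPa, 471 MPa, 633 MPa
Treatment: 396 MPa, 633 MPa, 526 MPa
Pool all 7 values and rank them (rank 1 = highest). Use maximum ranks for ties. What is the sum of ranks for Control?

20

Sorted (descending): 633, 633, 526, 471, 396, 350, 350
The 2 values of 633 occupy positions 1–2 → each gets rank 2.
The 2 values of 350 occupy positions 6–7 → each gets rank 7.
Control values → pooled ranks: 350→7, 350→7, 471→4, 633→2
Rank sum = 7 + 7 + 4 + 2 = 20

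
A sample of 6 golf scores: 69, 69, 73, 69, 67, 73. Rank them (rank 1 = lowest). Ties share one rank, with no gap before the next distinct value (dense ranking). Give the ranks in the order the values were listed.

2, 2, 3, 2, 1, 3

Sorted (ascending): 67, 69, 69, 69, 73, 73
The 3 values of 69 share dense rank 2.
The 2 values of 73 share dense rank 3.
Remaining distinct values take the next consecutive integers.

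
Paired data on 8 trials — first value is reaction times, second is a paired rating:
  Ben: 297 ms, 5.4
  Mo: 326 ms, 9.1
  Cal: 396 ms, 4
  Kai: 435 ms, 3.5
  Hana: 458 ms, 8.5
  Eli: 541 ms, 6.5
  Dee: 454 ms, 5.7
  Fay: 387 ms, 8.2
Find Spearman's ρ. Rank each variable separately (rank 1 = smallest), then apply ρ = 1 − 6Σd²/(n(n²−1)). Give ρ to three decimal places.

Ranks of variable 1: 1, 2, 4, 5, 7, 8, 6, 3
Ranks of variable 2: 3, 8, 2, 1, 7, 5, 4, 6
d = r₁ − r₂: -2, -6, 2, 4, 0, 3, 2, -3
d²: 4, 36, 4, 16, 0, 9, 4, 9; Σd² = 82
ρ = 1 − 6·82/(8·63) = 1 − 492/504 = 0.024

0.024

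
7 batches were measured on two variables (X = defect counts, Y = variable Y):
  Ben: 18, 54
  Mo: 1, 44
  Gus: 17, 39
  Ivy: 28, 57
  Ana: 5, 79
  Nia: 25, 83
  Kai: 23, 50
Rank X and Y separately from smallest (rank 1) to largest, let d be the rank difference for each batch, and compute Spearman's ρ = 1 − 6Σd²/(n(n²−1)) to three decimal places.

Ranks of variable 1: 4, 1, 3, 7, 2, 6, 5
Ranks of variable 2: 4, 2, 1, 5, 6, 7, 3
d = r₁ − r₂: 0, -1, 2, 2, -4, -1, 2
d²: 0, 1, 4, 4, 16, 1, 4; Σd² = 30
ρ = 1 − 6·30/(7·48) = 1 − 180/336 = 0.464

0.464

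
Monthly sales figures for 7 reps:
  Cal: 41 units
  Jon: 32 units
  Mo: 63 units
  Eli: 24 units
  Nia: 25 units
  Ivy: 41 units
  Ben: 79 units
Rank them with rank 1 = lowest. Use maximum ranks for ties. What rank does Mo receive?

Sorted (ascending): 24, 25, 32, 41, 41, 63, 79
The 2 values of 41 occupy positions 4–5 → each gets rank 5.
Mo has value 63 units → rank 6.

6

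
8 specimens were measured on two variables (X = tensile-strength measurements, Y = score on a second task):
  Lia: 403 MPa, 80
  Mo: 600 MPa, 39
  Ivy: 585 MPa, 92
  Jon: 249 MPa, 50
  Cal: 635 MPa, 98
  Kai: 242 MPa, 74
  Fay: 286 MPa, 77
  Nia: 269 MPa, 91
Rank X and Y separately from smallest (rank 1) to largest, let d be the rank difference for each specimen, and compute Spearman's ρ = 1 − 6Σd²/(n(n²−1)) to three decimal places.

Ranks of variable 1: 5, 7, 6, 2, 8, 1, 4, 3
Ranks of variable 2: 5, 1, 7, 2, 8, 3, 4, 6
d = r₁ − r₂: 0, 6, -1, 0, 0, -2, 0, -3
d²: 0, 36, 1, 0, 0, 4, 0, 9; Σd² = 50
ρ = 1 − 6·50/(8·63) = 1 − 300/504 = 0.405

0.405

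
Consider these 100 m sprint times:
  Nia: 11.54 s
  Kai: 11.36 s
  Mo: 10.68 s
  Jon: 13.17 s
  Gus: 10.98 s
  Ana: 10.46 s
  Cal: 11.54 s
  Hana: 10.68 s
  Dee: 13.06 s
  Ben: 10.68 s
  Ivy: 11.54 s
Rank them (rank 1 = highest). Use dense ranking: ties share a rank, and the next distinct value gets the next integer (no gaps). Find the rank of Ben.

6

Sorted (descending): 13.17, 13.06, 11.54, 11.54, 11.54, 11.36, 10.98, 10.68, 10.68, 10.68, 10.46
The 3 values of 11.54 share dense rank 3.
The 3 values of 10.68 share dense rank 6.
Remaining distinct values take the next consecutive integers.
Ben has value 10.68 s → rank 6.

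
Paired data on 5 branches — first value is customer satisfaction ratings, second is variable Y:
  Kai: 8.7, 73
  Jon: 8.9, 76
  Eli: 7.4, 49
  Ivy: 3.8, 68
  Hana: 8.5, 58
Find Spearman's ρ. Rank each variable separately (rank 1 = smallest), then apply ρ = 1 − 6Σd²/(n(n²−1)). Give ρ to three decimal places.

0.700

Ranks of variable 1: 4, 5, 2, 1, 3
Ranks of variable 2: 4, 5, 1, 3, 2
d = r₁ − r₂: 0, 0, 1, -2, 1
d²: 0, 0, 1, 4, 1; Σd² = 6
ρ = 1 − 6·6/(5·24) = 1 − 36/120 = 0.700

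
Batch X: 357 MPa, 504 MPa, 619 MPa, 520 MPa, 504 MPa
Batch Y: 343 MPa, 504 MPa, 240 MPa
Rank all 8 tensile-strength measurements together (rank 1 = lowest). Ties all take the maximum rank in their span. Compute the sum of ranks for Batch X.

Sorted (ascending): 240, 343, 357, 504, 504, 504, 520, 619
The 3 values of 504 occupy positions 4–6 → each gets rank 6.
Batch X values → pooled ranks: 357→3, 504→6, 619→8, 520→7, 504→6
Rank sum = 3 + 6 + 8 + 7 + 6 = 30

30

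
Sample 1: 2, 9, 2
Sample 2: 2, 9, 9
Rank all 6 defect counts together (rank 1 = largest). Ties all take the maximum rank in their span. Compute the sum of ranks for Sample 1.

15

Sorted (descending): 9, 9, 9, 2, 2, 2
The 3 values of 9 occupy positions 1–3 → each gets rank 3.
The 3 values of 2 occupy positions 4–6 → each gets rank 6.
Sample 1 values → pooled ranks: 2→6, 9→3, 2→6
Rank sum = 6 + 3 + 6 = 15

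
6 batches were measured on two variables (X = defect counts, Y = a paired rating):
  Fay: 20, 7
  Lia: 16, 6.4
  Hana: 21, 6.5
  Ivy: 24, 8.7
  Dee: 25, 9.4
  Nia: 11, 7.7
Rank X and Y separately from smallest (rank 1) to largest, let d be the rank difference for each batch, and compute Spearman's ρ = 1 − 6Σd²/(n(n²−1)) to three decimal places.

Ranks of variable 1: 3, 2, 4, 5, 6, 1
Ranks of variable 2: 3, 1, 2, 5, 6, 4
d = r₁ − r₂: 0, 1, 2, 0, 0, -3
d²: 0, 1, 4, 0, 0, 9; Σd² = 14
ρ = 1 − 6·14/(6·35) = 1 − 84/210 = 0.600

0.600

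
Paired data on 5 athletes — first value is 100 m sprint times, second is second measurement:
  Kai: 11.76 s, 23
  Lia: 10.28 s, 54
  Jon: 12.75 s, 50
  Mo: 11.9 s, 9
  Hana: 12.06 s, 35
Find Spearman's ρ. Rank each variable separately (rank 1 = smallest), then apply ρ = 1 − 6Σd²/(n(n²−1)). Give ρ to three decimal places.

Ranks of variable 1: 2, 1, 5, 3, 4
Ranks of variable 2: 2, 5, 4, 1, 3
d = r₁ − r₂: 0, -4, 1, 2, 1
d²: 0, 16, 1, 4, 1; Σd² = 22
ρ = 1 − 6·22/(5·24) = 1 − 132/120 = -0.100

-0.100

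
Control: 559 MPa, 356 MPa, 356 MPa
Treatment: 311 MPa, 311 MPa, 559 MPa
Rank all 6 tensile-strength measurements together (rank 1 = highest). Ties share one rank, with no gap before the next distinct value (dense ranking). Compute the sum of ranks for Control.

Sorted (descending): 559, 559, 356, 356, 311, 311
The 2 values of 559 share dense rank 1.
The 2 values of 356 share dense rank 2.
The 2 values of 311 share dense rank 3.
Control values → pooled ranks: 559→1, 356→2, 356→2
Rank sum = 1 + 2 + 2 = 5

5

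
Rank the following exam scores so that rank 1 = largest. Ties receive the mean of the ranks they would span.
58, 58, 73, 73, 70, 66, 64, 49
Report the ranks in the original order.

6.5, 6.5, 1.5, 1.5, 3, 4, 5, 8

Sorted (descending): 73, 73, 70, 66, 64, 58, 58, 49
The 2 values of 73 occupy positions 1–2 → average rank (1+2)/2 = 1.5.
The 2 values of 58 occupy positions 6–7 → average rank (6+7)/2 = 6.5.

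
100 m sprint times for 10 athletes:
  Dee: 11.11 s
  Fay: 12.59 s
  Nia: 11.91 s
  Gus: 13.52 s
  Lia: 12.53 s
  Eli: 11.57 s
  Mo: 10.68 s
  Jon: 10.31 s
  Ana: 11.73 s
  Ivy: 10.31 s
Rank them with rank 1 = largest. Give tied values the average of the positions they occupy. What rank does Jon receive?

Sorted (descending): 13.52, 12.59, 12.53, 11.91, 11.73, 11.57, 11.11, 10.68, 10.31, 10.31
The 2 values of 10.31 occupy positions 9–10 → average rank (9+10)/2 = 9.5.
Jon has value 10.31 s → rank 9.5.

9.5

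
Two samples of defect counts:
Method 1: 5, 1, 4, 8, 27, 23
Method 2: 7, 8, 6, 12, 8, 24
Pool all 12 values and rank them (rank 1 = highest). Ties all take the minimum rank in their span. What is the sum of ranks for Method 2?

Sorted (descending): 27, 24, 23, 12, 8, 8, 8, 7, 6, 5, 4, 1
The 3 values of 8 occupy positions 5–7 → each gets rank 5.
Method 2 values → pooled ranks: 7→8, 8→5, 6→9, 12→4, 8→5, 24→2
Rank sum = 8 + 5 + 9 + 4 + 5 + 2 = 33

33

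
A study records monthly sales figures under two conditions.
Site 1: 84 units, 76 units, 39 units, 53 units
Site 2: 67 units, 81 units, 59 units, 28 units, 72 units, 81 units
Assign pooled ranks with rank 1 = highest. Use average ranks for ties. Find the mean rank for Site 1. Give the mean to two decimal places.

Sorted (descending): 84, 81, 81, 76, 72, 67, 59, 53, 39, 28
The 2 values of 81 occupy positions 2–3 → average rank (2+3)/2 = 2.5.
Site 1 values → pooled ranks: 84→1, 76→4, 39→9, 53→8
Mean rank = (1 + 4 + 9 + 8) / 4 = 5.50

5.50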